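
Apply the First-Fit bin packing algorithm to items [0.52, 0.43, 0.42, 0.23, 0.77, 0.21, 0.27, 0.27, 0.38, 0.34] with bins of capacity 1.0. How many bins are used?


Place items sequentially using First-Fit:
  Item 0.52 -> new Bin 1
  Item 0.43 -> Bin 1 (now 0.95)
  Item 0.42 -> new Bin 2
  Item 0.23 -> Bin 2 (now 0.65)
  Item 0.77 -> new Bin 3
  Item 0.21 -> Bin 2 (now 0.86)
  Item 0.27 -> new Bin 4
  Item 0.27 -> Bin 4 (now 0.54)
  Item 0.38 -> Bin 4 (now 0.92)
  Item 0.34 -> new Bin 5
Total bins used = 5

5


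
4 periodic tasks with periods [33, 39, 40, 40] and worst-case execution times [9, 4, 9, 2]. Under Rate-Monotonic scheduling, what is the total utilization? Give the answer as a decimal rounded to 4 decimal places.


Compute individual utilizations (exact fractions):
  Task 1: C/T = 9/33 = 3/11 (approx. 0.2727)
  Task 2: C/T = 4/39 (approx. 0.1026)
  Task 3: C/T = 9/40 (approx. 0.225)
  Task 4: C/T = 2/40 = 1/20 (approx. 0.05)
Total utilization U = 3/11 + 4/39 + 9/40 + 1/20 = 11159/17160
Rounded to 4 decimal places: U = 0.6503
RM (Liu & Layland) bound for 4 tasks = 0.756828; compare with U = 11159/17160 (approx. 0.650291)
U <= bound, so schedulable by RM sufficient condition.

0.6503


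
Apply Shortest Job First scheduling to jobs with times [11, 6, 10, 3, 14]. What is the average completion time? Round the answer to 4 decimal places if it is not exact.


SJF order (ascending): [3, 6, 10, 11, 14]
Completion times:
  Job 1: burst=3, C=3
  Job 2: burst=6, C=9
  Job 3: burst=10, C=19
  Job 4: burst=11, C=30
  Job 5: burst=14, C=44
Average completion = 105/5 = 21.0

21.0


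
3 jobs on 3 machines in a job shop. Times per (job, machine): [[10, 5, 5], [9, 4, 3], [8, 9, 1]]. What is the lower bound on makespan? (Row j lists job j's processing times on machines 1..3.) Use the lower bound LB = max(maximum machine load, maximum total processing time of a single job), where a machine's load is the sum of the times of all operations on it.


Machine loads:
  Machine 1: 10 + 9 + 8 = 27
  Machine 2: 5 + 4 + 9 = 18
  Machine 3: 5 + 3 + 1 = 9
Max machine load = 27
Job totals:
  Job 1: 20
  Job 2: 16
  Job 3: 18
Max job total = 20
Lower bound = max(27, 20) = 27

27


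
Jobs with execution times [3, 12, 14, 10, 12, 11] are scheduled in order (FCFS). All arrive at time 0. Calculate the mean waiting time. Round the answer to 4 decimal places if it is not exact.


FCFS order (as given): [3, 12, 14, 10, 12, 11]
Waiting times:
  Job 1: wait = 0
  Job 2: wait = 3
  Job 3: wait = 15
  Job 4: wait = 29
  Job 5: wait = 39
  Job 6: wait = 51
Sum of waiting times = 137
Average waiting time = 137/6 = 22.8333

22.8333


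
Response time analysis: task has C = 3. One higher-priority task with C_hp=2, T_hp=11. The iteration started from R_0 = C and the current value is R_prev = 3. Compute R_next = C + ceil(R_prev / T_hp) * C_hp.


R_next = C + ceil(R_prev / T_hp) * C_hp
ceil(3 / 11) = ceil(0.2727) = 1
Interference = 1 * 2 = 2
R_next = 3 + 2 = 5

5


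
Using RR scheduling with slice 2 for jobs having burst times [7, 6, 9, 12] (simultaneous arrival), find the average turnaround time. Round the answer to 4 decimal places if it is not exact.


Time quantum = 2
Execution trace:
  J1 runs 2 units, time = 2
  J2 runs 2 units, time = 4
  J3 runs 2 units, time = 6
  J4 runs 2 units, time = 8
  J1 runs 2 units, time = 10
  J2 runs 2 units, time = 12
  J3 runs 2 units, time = 14
  J4 runs 2 units, time = 16
  J1 runs 2 units, time = 18
  J2 runs 2 units, time = 20
  J3 runs 2 units, time = 22
  J4 runs 2 units, time = 24
  J1 runs 1 units, time = 25
  J3 runs 2 units, time = 27
  J4 runs 2 units, time = 29
  J3 runs 1 units, time = 30
  J4 runs 2 units, time = 32
  J4 runs 2 units, time = 34
Finish times: [25, 20, 30, 34]
Average turnaround = 109/4 = 27.25

27.25


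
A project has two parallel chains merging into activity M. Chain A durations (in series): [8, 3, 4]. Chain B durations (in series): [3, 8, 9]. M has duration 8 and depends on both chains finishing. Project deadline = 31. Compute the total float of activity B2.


Forward pass: ES(B2) = sum of predecessors on chain B = 3
EF = ES + duration = 3 + 8 = 11
Backward pass: LF(M) = deadline = 31; LS(M) = 31 - 8 = 23
LF(B2) = LS(M) - sum(successors on chain B) = 23 - 9 = 14
LS = LF - duration = 14 - 8 = 6
Total float = LS - ES = 6 - 3 = 3

3


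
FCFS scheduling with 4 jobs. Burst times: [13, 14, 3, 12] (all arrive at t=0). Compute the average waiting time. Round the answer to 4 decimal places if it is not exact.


FCFS order (as given): [13, 14, 3, 12]
Waiting times:
  Job 1: wait = 0
  Job 2: wait = 13
  Job 3: wait = 27
  Job 4: wait = 30
Sum of waiting times = 70
Average waiting time = 70/4 = 17.5

17.5


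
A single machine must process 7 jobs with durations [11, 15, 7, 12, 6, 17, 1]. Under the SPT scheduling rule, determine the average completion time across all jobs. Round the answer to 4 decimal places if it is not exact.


Sort jobs by processing time (SPT order): [1, 6, 7, 11, 12, 15, 17]
Compute completion times sequentially:
  Job 1: processing = 1, completes at 1
  Job 2: processing = 6, completes at 7
  Job 3: processing = 7, completes at 14
  Job 4: processing = 11, completes at 25
  Job 5: processing = 12, completes at 37
  Job 6: processing = 15, completes at 52
  Job 7: processing = 17, completes at 69
Sum of completion times = 205
Average completion time = 205/7 = 29.2857

29.2857


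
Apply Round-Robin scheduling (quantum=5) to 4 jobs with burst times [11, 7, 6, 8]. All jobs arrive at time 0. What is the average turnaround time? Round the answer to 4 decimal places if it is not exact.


Time quantum = 5
Execution trace:
  J1 runs 5 units, time = 5
  J2 runs 5 units, time = 10
  J3 runs 5 units, time = 15
  J4 runs 5 units, time = 20
  J1 runs 5 units, time = 25
  J2 runs 2 units, time = 27
  J3 runs 1 units, time = 28
  J4 runs 3 units, time = 31
  J1 runs 1 units, time = 32
Finish times: [32, 27, 28, 31]
Average turnaround = 118/4 = 29.5

29.5


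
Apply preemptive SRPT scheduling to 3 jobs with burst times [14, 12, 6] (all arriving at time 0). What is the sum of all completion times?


Since all jobs arrive at t=0, SRPT equals SPT ordering.
SPT order: [6, 12, 14]
Completion times:
  Job 1: p=6, C=6
  Job 2: p=12, C=18
  Job 3: p=14, C=32
Total completion time = 6 + 18 + 32 = 56

56


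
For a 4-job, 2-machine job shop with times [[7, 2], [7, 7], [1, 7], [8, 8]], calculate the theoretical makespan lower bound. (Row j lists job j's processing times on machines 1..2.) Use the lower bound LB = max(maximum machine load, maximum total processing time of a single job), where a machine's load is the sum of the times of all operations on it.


Machine loads:
  Machine 1: 7 + 7 + 1 + 8 = 23
  Machine 2: 2 + 7 + 7 + 8 = 24
Max machine load = 24
Job totals:
  Job 1: 9
  Job 2: 14
  Job 3: 8
  Job 4: 16
Max job total = 16
Lower bound = max(24, 16) = 24

24


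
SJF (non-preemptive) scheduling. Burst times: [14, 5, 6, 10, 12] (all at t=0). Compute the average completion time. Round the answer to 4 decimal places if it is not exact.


SJF order (ascending): [5, 6, 10, 12, 14]
Completion times:
  Job 1: burst=5, C=5
  Job 2: burst=6, C=11
  Job 3: burst=10, C=21
  Job 4: burst=12, C=33
  Job 5: burst=14, C=47
Average completion = 117/5 = 23.4

23.4


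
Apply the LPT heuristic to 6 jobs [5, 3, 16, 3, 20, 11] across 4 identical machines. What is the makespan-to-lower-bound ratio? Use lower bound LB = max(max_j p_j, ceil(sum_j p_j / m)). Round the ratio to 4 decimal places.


LPT order: [20, 16, 11, 5, 3, 3]
Machine loads after assignment: [20, 16, 11, 11]
LPT makespan = 20
Lower bound = max(max_job, ceil(total/4)) = max(20, 15) = 20
Ratio = 20 / 20 = 1.0

1.0


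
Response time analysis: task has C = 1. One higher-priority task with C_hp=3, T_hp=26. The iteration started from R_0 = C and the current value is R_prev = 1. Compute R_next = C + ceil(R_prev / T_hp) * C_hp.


R_next = C + ceil(R_prev / T_hp) * C_hp
ceil(1 / 26) = ceil(0.0385) = 1
Interference = 1 * 3 = 3
R_next = 1 + 3 = 4

4


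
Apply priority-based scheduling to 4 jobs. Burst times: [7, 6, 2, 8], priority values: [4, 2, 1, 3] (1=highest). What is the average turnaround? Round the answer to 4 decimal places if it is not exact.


Sort by priority (ascending = highest first):
Order: [(1, 2), (2, 6), (3, 8), (4, 7)]
Completion times:
  Priority 1, burst=2, C=2
  Priority 2, burst=6, C=8
  Priority 3, burst=8, C=16
  Priority 4, burst=7, C=23
Average turnaround = 49/4 = 12.25

12.25


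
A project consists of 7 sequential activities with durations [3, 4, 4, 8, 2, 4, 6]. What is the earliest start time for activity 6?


Activity 6 starts after activities 1 through 5 complete.
Predecessor durations: [3, 4, 4, 8, 2]
ES = 3 + 4 + 4 + 8 + 2 = 21

21


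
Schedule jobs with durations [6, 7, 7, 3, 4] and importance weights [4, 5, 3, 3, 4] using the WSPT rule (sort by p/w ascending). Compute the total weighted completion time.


Compute p/w ratios and sort ascending (WSPT): [(3, 3), (4, 4), (7, 5), (6, 4), (7, 3)]
Compute weighted completion times:
  Job (p=3,w=3): C=3, w*C=3*3=9
  Job (p=4,w=4): C=7, w*C=4*7=28
  Job (p=7,w=5): C=14, w*C=5*14=70
  Job (p=6,w=4): C=20, w*C=4*20=80
  Job (p=7,w=3): C=27, w*C=3*27=81
Total weighted completion time = 268

268


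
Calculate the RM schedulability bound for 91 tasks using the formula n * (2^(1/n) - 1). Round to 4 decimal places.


Compute 2^(1/91) = 1.0076460851
Subtract 1: 1.0076460851 - 1 = 0.0076460851
Multiply by n: 91 * 0.0076460851 = 0.6957937441
Round to 4 dp: 0.6958

0.6958


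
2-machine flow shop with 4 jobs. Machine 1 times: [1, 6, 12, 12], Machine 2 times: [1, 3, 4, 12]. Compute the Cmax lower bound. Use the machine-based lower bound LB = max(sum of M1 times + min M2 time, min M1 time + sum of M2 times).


LB1 = sum(M1 times) + min(M2 times) = 31 + 1 = 32
LB2 = min(M1 times) + sum(M2 times) = 1 + 20 = 21
Lower bound = max(LB1, LB2) = max(32, 21) = 32

32


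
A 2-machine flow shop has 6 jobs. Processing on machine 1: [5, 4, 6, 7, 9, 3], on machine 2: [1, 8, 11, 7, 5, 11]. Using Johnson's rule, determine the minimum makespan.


Apply Johnson's rule:
  Group 1 (a <= b): [(6, 3, 11), (2, 4, 8), (3, 6, 11), (4, 7, 7)]
  Group 2 (a > b): [(5, 9, 5), (1, 5, 1)]
Optimal job order: [6, 2, 3, 4, 5, 1]
Schedule:
  Job 6: M1 done at 3, M2 done at 14
  Job 2: M1 done at 7, M2 done at 22
  Job 3: M1 done at 13, M2 done at 33
  Job 4: M1 done at 20, M2 done at 40
  Job 5: M1 done at 29, M2 done at 45
  Job 1: M1 done at 34, M2 done at 46
Makespan = 46

46


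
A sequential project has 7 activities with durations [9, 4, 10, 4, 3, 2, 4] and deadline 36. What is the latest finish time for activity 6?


LF(activity 6) = deadline - sum of successor durations
Successors: activities 7 through 7 with durations [4]
Sum of successor durations = 4
LF = 36 - 4 = 32

32


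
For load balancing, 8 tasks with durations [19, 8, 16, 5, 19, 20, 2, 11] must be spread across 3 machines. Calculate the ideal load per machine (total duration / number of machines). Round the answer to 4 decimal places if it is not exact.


Total processing time = 19 + 8 + 16 + 5 + 19 + 20 + 2 + 11 = 100
Number of machines = 3
Ideal balanced load = 100 / 3 = 33.3333

33.3333


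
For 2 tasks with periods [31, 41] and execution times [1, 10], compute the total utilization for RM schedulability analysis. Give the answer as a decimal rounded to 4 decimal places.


Compute individual utilizations (exact fractions):
  Task 1: C/T = 1/31 (approx. 0.0323)
  Task 2: C/T = 10/41 (approx. 0.2439)
Total utilization U = 1/31 + 10/41 = 351/1271
Rounded to 4 decimal places: U = 0.2762
RM (Liu & Layland) bound for 2 tasks = 0.828427; compare with U = 351/1271 (approx. 0.276161)
U <= bound, so schedulable by RM sufficient condition.

0.2762


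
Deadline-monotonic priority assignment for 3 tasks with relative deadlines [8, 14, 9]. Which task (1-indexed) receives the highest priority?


Sort tasks by relative deadline (ascending):
  Task 1: deadline = 8
  Task 3: deadline = 9
  Task 2: deadline = 14
Priority order (highest first): [1, 3, 2]
Highest priority task = 1

1


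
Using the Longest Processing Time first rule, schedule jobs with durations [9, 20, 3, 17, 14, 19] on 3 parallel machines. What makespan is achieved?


Sort jobs in decreasing order (LPT): [20, 19, 17, 14, 9, 3]
Assign each job to the least loaded machine:
  Machine 1: jobs [20, 3], load = 23
  Machine 2: jobs [19, 9], load = 28
  Machine 3: jobs [17, 14], load = 31
Makespan = max load = 31

31


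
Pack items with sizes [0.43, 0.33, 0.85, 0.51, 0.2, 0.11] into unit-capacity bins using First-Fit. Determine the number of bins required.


Place items sequentially using First-Fit:
  Item 0.43 -> new Bin 1
  Item 0.33 -> Bin 1 (now 0.76)
  Item 0.85 -> new Bin 2
  Item 0.51 -> new Bin 3
  Item 0.2 -> Bin 1 (now 0.96)
  Item 0.11 -> Bin 2 (now 0.96)
Total bins used = 3

3


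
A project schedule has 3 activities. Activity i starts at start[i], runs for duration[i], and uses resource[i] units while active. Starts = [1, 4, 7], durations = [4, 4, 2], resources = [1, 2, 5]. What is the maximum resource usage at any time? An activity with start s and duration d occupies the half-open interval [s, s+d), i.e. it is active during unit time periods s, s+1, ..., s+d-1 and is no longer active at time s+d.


Each activity i is active on [start_i, start_i + duration_i).
Compute total resource usage per time slot:
  t=0: active resources = [], total = 0
  t=1: active resources = [1], total = 1
  t=2: active resources = [1], total = 1
  t=3: active resources = [1], total = 1
  t=4: active resources = [1, 2], total = 3
  t=5: active resources = [2], total = 2
  t=6: active resources = [2], total = 2
  t=7: active resources = [2, 5], total = 7
  t=8: active resources = [5], total = 5
Peak resource demand = 7

7


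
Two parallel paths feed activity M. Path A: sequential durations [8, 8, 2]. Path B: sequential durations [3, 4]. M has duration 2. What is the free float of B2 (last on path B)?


ES(B2) = sum of predecessors on chain B = 3
EF(B2) = ES + duration = 3 + 4 = 7
Successor of B2 is M. ES(M) = max(sum(A), sum(B)) = max(18, 7) = 18
Free float = ES(successor) - EF(current) = 18 - 7 = 11

11


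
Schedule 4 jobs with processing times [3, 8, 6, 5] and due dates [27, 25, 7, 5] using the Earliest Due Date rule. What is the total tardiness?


Sort by due date (EDD order): [(5, 5), (6, 7), (8, 25), (3, 27)]
Compute completion times and tardiness:
  Job 1: p=5, d=5, C=5, tardiness=max(0,5-5)=0
  Job 2: p=6, d=7, C=11, tardiness=max(0,11-7)=4
  Job 3: p=8, d=25, C=19, tardiness=max(0,19-25)=0
  Job 4: p=3, d=27, C=22, tardiness=max(0,22-27)=0
Total tardiness = 4

4


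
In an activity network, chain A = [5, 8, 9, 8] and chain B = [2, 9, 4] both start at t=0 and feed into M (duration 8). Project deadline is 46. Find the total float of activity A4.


Forward pass: ES(A4) = sum of predecessors on chain A = 22
EF = ES + duration = 22 + 8 = 30
Backward pass: LF(M) = deadline = 46; LS(M) = 46 - 8 = 38
LF(A4) = LS(M) - sum(successors on chain A) = 38 - 0 = 38
LS = LF - duration = 38 - 8 = 30
Total float = LS - ES = 30 - 22 = 8

8


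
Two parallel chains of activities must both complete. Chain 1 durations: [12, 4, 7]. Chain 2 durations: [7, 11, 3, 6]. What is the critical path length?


Path A total = 12 + 4 + 7 = 23
Path B total = 7 + 11 + 3 + 6 = 27
Critical path = longest path = max(23, 27) = 27

27


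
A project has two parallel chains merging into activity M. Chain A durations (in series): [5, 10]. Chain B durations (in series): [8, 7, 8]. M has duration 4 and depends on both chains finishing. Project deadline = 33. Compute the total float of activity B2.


Forward pass: ES(B2) = sum of predecessors on chain B = 8
EF = ES + duration = 8 + 7 = 15
Backward pass: LF(M) = deadline = 33; LS(M) = 33 - 4 = 29
LF(B2) = LS(M) - sum(successors on chain B) = 29 - 8 = 21
LS = LF - duration = 21 - 7 = 14
Total float = LS - ES = 14 - 8 = 6

6


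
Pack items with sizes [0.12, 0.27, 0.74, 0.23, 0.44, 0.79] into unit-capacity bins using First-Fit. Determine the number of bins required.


Place items sequentially using First-Fit:
  Item 0.12 -> new Bin 1
  Item 0.27 -> Bin 1 (now 0.39)
  Item 0.74 -> new Bin 2
  Item 0.23 -> Bin 1 (now 0.62)
  Item 0.44 -> new Bin 3
  Item 0.79 -> new Bin 4
Total bins used = 4

4


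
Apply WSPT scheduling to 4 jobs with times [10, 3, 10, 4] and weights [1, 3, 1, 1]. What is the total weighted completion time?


Compute p/w ratios and sort ascending (WSPT): [(3, 3), (4, 1), (10, 1), (10, 1)]
Compute weighted completion times:
  Job (p=3,w=3): C=3, w*C=3*3=9
  Job (p=4,w=1): C=7, w*C=1*7=7
  Job (p=10,w=1): C=17, w*C=1*17=17
  Job (p=10,w=1): C=27, w*C=1*27=27
Total weighted completion time = 60

60


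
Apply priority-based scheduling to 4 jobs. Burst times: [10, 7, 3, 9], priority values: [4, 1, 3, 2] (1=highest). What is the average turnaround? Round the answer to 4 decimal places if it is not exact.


Sort by priority (ascending = highest first):
Order: [(1, 7), (2, 9), (3, 3), (4, 10)]
Completion times:
  Priority 1, burst=7, C=7
  Priority 2, burst=9, C=16
  Priority 3, burst=3, C=19
  Priority 4, burst=10, C=29
Average turnaround = 71/4 = 17.75

17.75


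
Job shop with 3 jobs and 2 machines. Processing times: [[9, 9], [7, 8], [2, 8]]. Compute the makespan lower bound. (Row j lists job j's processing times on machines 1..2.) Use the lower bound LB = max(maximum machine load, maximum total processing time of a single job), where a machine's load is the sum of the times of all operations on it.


Machine loads:
  Machine 1: 9 + 7 + 2 = 18
  Machine 2: 9 + 8 + 8 = 25
Max machine load = 25
Job totals:
  Job 1: 18
  Job 2: 15
  Job 3: 10
Max job total = 18
Lower bound = max(25, 18) = 25

25


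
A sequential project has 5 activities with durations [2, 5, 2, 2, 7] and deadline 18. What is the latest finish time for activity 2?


LF(activity 2) = deadline - sum of successor durations
Successors: activities 3 through 5 with durations [2, 2, 7]
Sum of successor durations = 11
LF = 18 - 11 = 7

7


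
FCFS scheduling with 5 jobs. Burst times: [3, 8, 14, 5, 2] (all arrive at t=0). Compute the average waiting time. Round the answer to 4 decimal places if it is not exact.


FCFS order (as given): [3, 8, 14, 5, 2]
Waiting times:
  Job 1: wait = 0
  Job 2: wait = 3
  Job 3: wait = 11
  Job 4: wait = 25
  Job 5: wait = 30
Sum of waiting times = 69
Average waiting time = 69/5 = 13.8

13.8


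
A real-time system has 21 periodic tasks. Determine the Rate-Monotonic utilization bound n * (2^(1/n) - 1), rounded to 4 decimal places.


Compute 2^(1/21) = 1.0335577830
Subtract 1: 1.0335577830 - 1 = 0.0335577830
Multiply by n: 21 * 0.0335577830 = 0.7047134430
Round to 4 dp: 0.7047

0.7047


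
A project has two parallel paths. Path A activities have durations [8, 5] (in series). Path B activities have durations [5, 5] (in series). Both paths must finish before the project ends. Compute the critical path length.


Path A total = 8 + 5 = 13
Path B total = 5 + 5 = 10
Critical path = longest path = max(13, 10) = 13

13


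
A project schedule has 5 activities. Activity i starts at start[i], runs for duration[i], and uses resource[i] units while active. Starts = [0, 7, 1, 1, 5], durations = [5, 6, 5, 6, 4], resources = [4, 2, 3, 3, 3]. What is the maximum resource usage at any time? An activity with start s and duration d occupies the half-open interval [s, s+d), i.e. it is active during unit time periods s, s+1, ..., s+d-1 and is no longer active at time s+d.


Each activity i is active on [start_i, start_i + duration_i).
Compute total resource usage per time slot:
  t=0: active resources = [4], total = 4
  t=1: active resources = [4, 3, 3], total = 10
  t=2: active resources = [4, 3, 3], total = 10
  t=3: active resources = [4, 3, 3], total = 10
  t=4: active resources = [4, 3, 3], total = 10
  t=5: active resources = [3, 3, 3], total = 9
  t=6: active resources = [3, 3], total = 6
  t=7: active resources = [2, 3], total = 5
  t=8: active resources = [2, 3], total = 5
  t=9: active resources = [2], total = 2
  t=10: active resources = [2], total = 2
  t=11: active resources = [2], total = 2
  t=12: active resources = [2], total = 2
Peak resource demand = 10

10


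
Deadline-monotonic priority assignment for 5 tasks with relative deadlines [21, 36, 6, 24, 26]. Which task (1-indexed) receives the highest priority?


Sort tasks by relative deadline (ascending):
  Task 3: deadline = 6
  Task 1: deadline = 21
  Task 4: deadline = 24
  Task 5: deadline = 26
  Task 2: deadline = 36
Priority order (highest first): [3, 1, 4, 5, 2]
Highest priority task = 3

3


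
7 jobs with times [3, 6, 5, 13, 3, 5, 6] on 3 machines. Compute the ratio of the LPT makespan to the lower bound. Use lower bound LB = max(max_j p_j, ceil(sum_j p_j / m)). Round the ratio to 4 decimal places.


LPT order: [13, 6, 6, 5, 5, 3, 3]
Machine loads after assignment: [13, 14, 14]
LPT makespan = 14
Lower bound = max(max_job, ceil(total/3)) = max(13, 14) = 14
Ratio = 14 / 14 = 1.0

1.0


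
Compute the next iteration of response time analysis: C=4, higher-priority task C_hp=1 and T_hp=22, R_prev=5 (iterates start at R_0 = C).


R_next = C + ceil(R_prev / T_hp) * C_hp
ceil(5 / 22) = ceil(0.2273) = 1
Interference = 1 * 1 = 1
R_next = 4 + 1 = 5
R_next = R_prev, so the iteration has converged (response time = 5).

5


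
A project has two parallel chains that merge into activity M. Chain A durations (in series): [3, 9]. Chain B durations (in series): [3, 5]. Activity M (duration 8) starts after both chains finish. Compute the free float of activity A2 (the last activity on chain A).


ES(A2) = sum of predecessors on chain A = 3
EF(A2) = ES + duration = 3 + 9 = 12
Successor of A2 is M. ES(M) = max(sum(A), sum(B)) = max(12, 8) = 12
Free float = ES(successor) - EF(current) = 12 - 12 = 0

0


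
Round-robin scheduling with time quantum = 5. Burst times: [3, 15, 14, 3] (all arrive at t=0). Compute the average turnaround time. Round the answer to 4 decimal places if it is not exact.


Time quantum = 5
Execution trace:
  J1 runs 3 units, time = 3
  J2 runs 5 units, time = 8
  J3 runs 5 units, time = 13
  J4 runs 3 units, time = 16
  J2 runs 5 units, time = 21
  J3 runs 5 units, time = 26
  J2 runs 5 units, time = 31
  J3 runs 4 units, time = 35
Finish times: [3, 31, 35, 16]
Average turnaround = 85/4 = 21.25

21.25


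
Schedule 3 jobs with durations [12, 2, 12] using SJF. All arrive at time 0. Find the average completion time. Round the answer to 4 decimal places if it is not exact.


SJF order (ascending): [2, 12, 12]
Completion times:
  Job 1: burst=2, C=2
  Job 2: burst=12, C=14
  Job 3: burst=12, C=26
Average completion = 42/3 = 14.0

14.0


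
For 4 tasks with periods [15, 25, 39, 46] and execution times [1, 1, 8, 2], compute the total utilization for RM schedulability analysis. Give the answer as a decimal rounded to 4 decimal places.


Compute individual utilizations (exact fractions):
  Task 1: C/T = 1/15 (approx. 0.0667)
  Task 2: C/T = 1/25 (approx. 0.04)
  Task 3: C/T = 8/39 (approx. 0.2051)
  Task 4: C/T = 2/46 = 1/23 (approx. 0.0435)
Total utilization U = 1/15 + 1/25 + 8/39 + 1/23 = 7967/22425
Rounded to 4 decimal places: U = 0.3553
RM (Liu & Layland) bound for 4 tasks = 0.756828; compare with U = 7967/22425 (approx. 0.355273)
U <= bound, so schedulable by RM sufficient condition.

0.3553


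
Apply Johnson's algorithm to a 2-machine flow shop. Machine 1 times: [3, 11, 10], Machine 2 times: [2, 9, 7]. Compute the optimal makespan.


Apply Johnson's rule:
  Group 1 (a <= b): []
  Group 2 (a > b): [(2, 11, 9), (3, 10, 7), (1, 3, 2)]
Optimal job order: [2, 3, 1]
Schedule:
  Job 2: M1 done at 11, M2 done at 20
  Job 3: M1 done at 21, M2 done at 28
  Job 1: M1 done at 24, M2 done at 30
Makespan = 30

30


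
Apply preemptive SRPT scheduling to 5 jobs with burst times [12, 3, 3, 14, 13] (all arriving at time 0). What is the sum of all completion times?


Since all jobs arrive at t=0, SRPT equals SPT ordering.
SPT order: [3, 3, 12, 13, 14]
Completion times:
  Job 1: p=3, C=3
  Job 2: p=3, C=6
  Job 3: p=12, C=18
  Job 4: p=13, C=31
  Job 5: p=14, C=45
Total completion time = 3 + 6 + 18 + 31 + 45 = 103

103


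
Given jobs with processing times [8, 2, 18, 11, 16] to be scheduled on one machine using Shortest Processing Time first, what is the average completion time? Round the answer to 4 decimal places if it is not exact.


Sort jobs by processing time (SPT order): [2, 8, 11, 16, 18]
Compute completion times sequentially:
  Job 1: processing = 2, completes at 2
  Job 2: processing = 8, completes at 10
  Job 3: processing = 11, completes at 21
  Job 4: processing = 16, completes at 37
  Job 5: processing = 18, completes at 55
Sum of completion times = 125
Average completion time = 125/5 = 25.0

25.0


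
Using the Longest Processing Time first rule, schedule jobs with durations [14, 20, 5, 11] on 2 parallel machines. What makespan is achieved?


Sort jobs in decreasing order (LPT): [20, 14, 11, 5]
Assign each job to the least loaded machine:
  Machine 1: jobs [20, 5], load = 25
  Machine 2: jobs [14, 11], load = 25
Makespan = max load = 25

25


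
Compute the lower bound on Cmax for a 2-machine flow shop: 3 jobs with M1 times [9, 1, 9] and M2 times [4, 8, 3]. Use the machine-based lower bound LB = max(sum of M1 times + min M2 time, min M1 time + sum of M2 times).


LB1 = sum(M1 times) + min(M2 times) = 19 + 3 = 22
LB2 = min(M1 times) + sum(M2 times) = 1 + 15 = 16
Lower bound = max(LB1, LB2) = max(22, 16) = 22

22


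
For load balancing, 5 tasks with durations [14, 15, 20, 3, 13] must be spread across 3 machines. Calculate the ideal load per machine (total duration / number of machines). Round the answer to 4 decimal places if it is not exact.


Total processing time = 14 + 15 + 20 + 3 + 13 = 65
Number of machines = 3
Ideal balanced load = 65 / 3 = 21.6667

21.6667


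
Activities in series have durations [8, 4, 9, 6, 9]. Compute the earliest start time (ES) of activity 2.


Activity 2 starts after activities 1 through 1 complete.
Predecessor durations: [8]
ES = 8 = 8

8


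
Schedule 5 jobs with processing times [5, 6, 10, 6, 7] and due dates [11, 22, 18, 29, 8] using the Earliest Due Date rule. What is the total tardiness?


Sort by due date (EDD order): [(7, 8), (5, 11), (10, 18), (6, 22), (6, 29)]
Compute completion times and tardiness:
  Job 1: p=7, d=8, C=7, tardiness=max(0,7-8)=0
  Job 2: p=5, d=11, C=12, tardiness=max(0,12-11)=1
  Job 3: p=10, d=18, C=22, tardiness=max(0,22-18)=4
  Job 4: p=6, d=22, C=28, tardiness=max(0,28-22)=6
  Job 5: p=6, d=29, C=34, tardiness=max(0,34-29)=5
Total tardiness = 16

16


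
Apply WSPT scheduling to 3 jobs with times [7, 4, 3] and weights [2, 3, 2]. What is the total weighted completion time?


Compute p/w ratios and sort ascending (WSPT): [(4, 3), (3, 2), (7, 2)]
Compute weighted completion times:
  Job (p=4,w=3): C=4, w*C=3*4=12
  Job (p=3,w=2): C=7, w*C=2*7=14
  Job (p=7,w=2): C=14, w*C=2*14=28
Total weighted completion time = 54

54


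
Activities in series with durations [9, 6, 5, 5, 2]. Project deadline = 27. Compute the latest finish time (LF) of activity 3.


LF(activity 3) = deadline - sum of successor durations
Successors: activities 4 through 5 with durations [5, 2]
Sum of successor durations = 7
LF = 27 - 7 = 20

20


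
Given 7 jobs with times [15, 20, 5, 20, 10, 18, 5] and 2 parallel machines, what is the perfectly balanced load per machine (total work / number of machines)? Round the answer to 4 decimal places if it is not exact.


Total processing time = 15 + 20 + 5 + 20 + 10 + 18 + 5 = 93
Number of machines = 2
Ideal balanced load = 93 / 2 = 46.5

46.5


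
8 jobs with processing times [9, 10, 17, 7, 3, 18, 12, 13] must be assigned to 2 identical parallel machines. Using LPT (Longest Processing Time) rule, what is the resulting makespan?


Sort jobs in decreasing order (LPT): [18, 17, 13, 12, 10, 9, 7, 3]
Assign each job to the least loaded machine:
  Machine 1: jobs [18, 12, 10, 3], load = 43
  Machine 2: jobs [17, 13, 9, 7], load = 46
Makespan = max load = 46

46


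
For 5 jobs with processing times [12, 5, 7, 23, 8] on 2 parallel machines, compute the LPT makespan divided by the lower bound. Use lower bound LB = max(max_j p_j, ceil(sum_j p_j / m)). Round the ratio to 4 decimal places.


LPT order: [23, 12, 8, 7, 5]
Machine loads after assignment: [28, 27]
LPT makespan = 28
Lower bound = max(max_job, ceil(total/2)) = max(23, 28) = 28
Ratio = 28 / 28 = 1.0

1.0


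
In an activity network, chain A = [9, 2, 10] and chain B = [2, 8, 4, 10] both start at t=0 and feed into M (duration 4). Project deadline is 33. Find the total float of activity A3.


Forward pass: ES(A3) = sum of predecessors on chain A = 11
EF = ES + duration = 11 + 10 = 21
Backward pass: LF(M) = deadline = 33; LS(M) = 33 - 4 = 29
LF(A3) = LS(M) - sum(successors on chain A) = 29 - 0 = 29
LS = LF - duration = 29 - 10 = 19
Total float = LS - ES = 19 - 11 = 8

8


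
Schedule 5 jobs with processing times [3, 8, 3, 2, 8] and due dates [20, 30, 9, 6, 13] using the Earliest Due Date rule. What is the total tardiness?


Sort by due date (EDD order): [(2, 6), (3, 9), (8, 13), (3, 20), (8, 30)]
Compute completion times and tardiness:
  Job 1: p=2, d=6, C=2, tardiness=max(0,2-6)=0
  Job 2: p=3, d=9, C=5, tardiness=max(0,5-9)=0
  Job 3: p=8, d=13, C=13, tardiness=max(0,13-13)=0
  Job 4: p=3, d=20, C=16, tardiness=max(0,16-20)=0
  Job 5: p=8, d=30, C=24, tardiness=max(0,24-30)=0
Total tardiness = 0

0


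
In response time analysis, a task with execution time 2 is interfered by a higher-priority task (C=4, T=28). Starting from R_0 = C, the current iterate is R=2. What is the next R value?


R_next = C + ceil(R_prev / T_hp) * C_hp
ceil(2 / 28) = ceil(0.0714) = 1
Interference = 1 * 4 = 4
R_next = 2 + 4 = 6

6


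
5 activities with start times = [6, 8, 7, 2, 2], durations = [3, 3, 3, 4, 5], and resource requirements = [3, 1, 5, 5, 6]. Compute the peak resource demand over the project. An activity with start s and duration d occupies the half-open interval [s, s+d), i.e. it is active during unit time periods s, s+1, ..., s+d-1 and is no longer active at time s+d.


Each activity i is active on [start_i, start_i + duration_i).
Compute total resource usage per time slot:
  t=0: active resources = [], total = 0
  t=1: active resources = [], total = 0
  t=2: active resources = [5, 6], total = 11
  t=3: active resources = [5, 6], total = 11
  t=4: active resources = [5, 6], total = 11
  t=5: active resources = [5, 6], total = 11
  t=6: active resources = [3, 6], total = 9
  t=7: active resources = [3, 5], total = 8
  t=8: active resources = [3, 1, 5], total = 9
  t=9: active resources = [1, 5], total = 6
  t=10: active resources = [1], total = 1
Peak resource demand = 11

11


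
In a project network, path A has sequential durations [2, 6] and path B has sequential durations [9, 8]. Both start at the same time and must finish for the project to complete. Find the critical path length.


Path A total = 2 + 6 = 8
Path B total = 9 + 8 = 17
Critical path = longest path = max(8, 17) = 17

17


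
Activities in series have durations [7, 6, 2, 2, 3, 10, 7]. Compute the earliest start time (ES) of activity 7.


Activity 7 starts after activities 1 through 6 complete.
Predecessor durations: [7, 6, 2, 2, 3, 10]
ES = 7 + 6 + 2 + 2 + 3 + 10 = 30

30


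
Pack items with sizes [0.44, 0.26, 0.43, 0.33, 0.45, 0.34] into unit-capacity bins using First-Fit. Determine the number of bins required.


Place items sequentially using First-Fit:
  Item 0.44 -> new Bin 1
  Item 0.26 -> Bin 1 (now 0.7)
  Item 0.43 -> new Bin 2
  Item 0.33 -> Bin 2 (now 0.76)
  Item 0.45 -> new Bin 3
  Item 0.34 -> Bin 3 (now 0.79)
Total bins used = 3

3


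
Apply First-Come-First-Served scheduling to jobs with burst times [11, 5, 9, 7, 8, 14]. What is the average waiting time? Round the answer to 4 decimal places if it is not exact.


FCFS order (as given): [11, 5, 9, 7, 8, 14]
Waiting times:
  Job 1: wait = 0
  Job 2: wait = 11
  Job 3: wait = 16
  Job 4: wait = 25
  Job 5: wait = 32
  Job 6: wait = 40
Sum of waiting times = 124
Average waiting time = 124/6 = 20.6667

20.6667


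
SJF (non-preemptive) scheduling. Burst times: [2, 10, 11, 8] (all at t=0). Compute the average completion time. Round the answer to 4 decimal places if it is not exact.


SJF order (ascending): [2, 8, 10, 11]
Completion times:
  Job 1: burst=2, C=2
  Job 2: burst=8, C=10
  Job 3: burst=10, C=20
  Job 4: burst=11, C=31
Average completion = 63/4 = 15.75

15.75


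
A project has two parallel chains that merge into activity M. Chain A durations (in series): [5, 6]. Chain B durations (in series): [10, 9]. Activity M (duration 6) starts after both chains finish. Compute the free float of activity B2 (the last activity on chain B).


ES(B2) = sum of predecessors on chain B = 10
EF(B2) = ES + duration = 10 + 9 = 19
Successor of B2 is M. ES(M) = max(sum(A), sum(B)) = max(11, 19) = 19
Free float = ES(successor) - EF(current) = 19 - 19 = 0

0


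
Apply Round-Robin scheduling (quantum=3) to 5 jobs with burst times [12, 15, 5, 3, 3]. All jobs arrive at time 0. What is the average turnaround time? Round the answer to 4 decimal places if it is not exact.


Time quantum = 3
Execution trace:
  J1 runs 3 units, time = 3
  J2 runs 3 units, time = 6
  J3 runs 3 units, time = 9
  J4 runs 3 units, time = 12
  J5 runs 3 units, time = 15
  J1 runs 3 units, time = 18
  J2 runs 3 units, time = 21
  J3 runs 2 units, time = 23
  J1 runs 3 units, time = 26
  J2 runs 3 units, time = 29
  J1 runs 3 units, time = 32
  J2 runs 3 units, time = 35
  J2 runs 3 units, time = 38
Finish times: [32, 38, 23, 12, 15]
Average turnaround = 120/5 = 24.0

24.0


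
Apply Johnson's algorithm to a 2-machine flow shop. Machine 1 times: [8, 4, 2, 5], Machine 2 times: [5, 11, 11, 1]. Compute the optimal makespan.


Apply Johnson's rule:
  Group 1 (a <= b): [(3, 2, 11), (2, 4, 11)]
  Group 2 (a > b): [(1, 8, 5), (4, 5, 1)]
Optimal job order: [3, 2, 1, 4]
Schedule:
  Job 3: M1 done at 2, M2 done at 13
  Job 2: M1 done at 6, M2 done at 24
  Job 1: M1 done at 14, M2 done at 29
  Job 4: M1 done at 19, M2 done at 30
Makespan = 30

30


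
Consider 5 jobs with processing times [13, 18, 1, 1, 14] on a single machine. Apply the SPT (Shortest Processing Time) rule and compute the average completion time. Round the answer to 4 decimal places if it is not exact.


Sort jobs by processing time (SPT order): [1, 1, 13, 14, 18]
Compute completion times sequentially:
  Job 1: processing = 1, completes at 1
  Job 2: processing = 1, completes at 2
  Job 3: processing = 13, completes at 15
  Job 4: processing = 14, completes at 29
  Job 5: processing = 18, completes at 47
Sum of completion times = 94
Average completion time = 94/5 = 18.8

18.8


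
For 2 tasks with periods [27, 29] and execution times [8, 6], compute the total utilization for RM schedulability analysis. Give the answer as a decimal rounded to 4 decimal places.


Compute individual utilizations (exact fractions):
  Task 1: C/T = 8/27 (approx. 0.2963)
  Task 2: C/T = 6/29 (approx. 0.2069)
Total utilization U = 8/27 + 6/29 = 394/783
Rounded to 4 decimal places: U = 0.5032
RM (Liu & Layland) bound for 2 tasks = 0.828427; compare with U = 394/783 (approx. 0.503193)
U <= bound, so schedulable by RM sufficient condition.

0.5032


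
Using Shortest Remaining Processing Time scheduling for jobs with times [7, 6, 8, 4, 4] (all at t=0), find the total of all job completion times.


Since all jobs arrive at t=0, SRPT equals SPT ordering.
SPT order: [4, 4, 6, 7, 8]
Completion times:
  Job 1: p=4, C=4
  Job 2: p=4, C=8
  Job 3: p=6, C=14
  Job 4: p=7, C=21
  Job 5: p=8, C=29
Total completion time = 4 + 8 + 14 + 21 + 29 = 76

76


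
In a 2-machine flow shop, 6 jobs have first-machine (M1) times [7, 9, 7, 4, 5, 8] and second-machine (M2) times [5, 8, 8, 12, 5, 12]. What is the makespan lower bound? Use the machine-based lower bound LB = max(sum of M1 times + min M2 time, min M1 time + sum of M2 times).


LB1 = sum(M1 times) + min(M2 times) = 40 + 5 = 45
LB2 = min(M1 times) + sum(M2 times) = 4 + 50 = 54
Lower bound = max(LB1, LB2) = max(45, 54) = 54

54


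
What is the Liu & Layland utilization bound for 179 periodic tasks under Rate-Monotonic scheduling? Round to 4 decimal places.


Compute 2^(1/179) = 1.0038798378
Subtract 1: 1.0038798378 - 1 = 0.0038798378
Multiply by n: 179 * 0.0038798378 = 0.6944909662
Round to 4 dp: 0.6945

0.6945


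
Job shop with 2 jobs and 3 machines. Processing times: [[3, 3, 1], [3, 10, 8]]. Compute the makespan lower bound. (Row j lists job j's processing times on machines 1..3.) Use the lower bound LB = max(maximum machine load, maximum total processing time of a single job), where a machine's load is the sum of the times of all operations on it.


Machine loads:
  Machine 1: 3 + 3 = 6
  Machine 2: 3 + 10 = 13
  Machine 3: 1 + 8 = 9
Max machine load = 13
Job totals:
  Job 1: 7
  Job 2: 21
Max job total = 21
Lower bound = max(13, 21) = 21

21


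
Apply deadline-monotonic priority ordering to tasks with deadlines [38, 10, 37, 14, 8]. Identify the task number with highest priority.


Sort tasks by relative deadline (ascending):
  Task 5: deadline = 8
  Task 2: deadline = 10
  Task 4: deadline = 14
  Task 3: deadline = 37
  Task 1: deadline = 38
Priority order (highest first): [5, 2, 4, 3, 1]
Highest priority task = 5

5


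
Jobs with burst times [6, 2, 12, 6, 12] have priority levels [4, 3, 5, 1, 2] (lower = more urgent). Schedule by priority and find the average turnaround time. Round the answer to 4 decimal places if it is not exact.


Sort by priority (ascending = highest first):
Order: [(1, 6), (2, 12), (3, 2), (4, 6), (5, 12)]
Completion times:
  Priority 1, burst=6, C=6
  Priority 2, burst=12, C=18
  Priority 3, burst=2, C=20
  Priority 4, burst=6, C=26
  Priority 5, burst=12, C=38
Average turnaround = 108/5 = 21.6

21.6


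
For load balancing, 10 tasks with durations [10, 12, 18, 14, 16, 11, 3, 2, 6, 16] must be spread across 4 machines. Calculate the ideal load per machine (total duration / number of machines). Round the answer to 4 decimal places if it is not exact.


Total processing time = 10 + 12 + 18 + 14 + 16 + 11 + 3 + 2 + 6 + 16 = 108
Number of machines = 4
Ideal balanced load = 108 / 4 = 27.0

27.0


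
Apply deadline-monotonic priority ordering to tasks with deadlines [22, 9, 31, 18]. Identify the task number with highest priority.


Sort tasks by relative deadline (ascending):
  Task 2: deadline = 9
  Task 4: deadline = 18
  Task 1: deadline = 22
  Task 3: deadline = 31
Priority order (highest first): [2, 4, 1, 3]
Highest priority task = 2

2


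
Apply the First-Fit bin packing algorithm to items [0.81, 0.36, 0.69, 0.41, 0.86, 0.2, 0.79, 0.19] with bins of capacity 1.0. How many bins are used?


Place items sequentially using First-Fit:
  Item 0.81 -> new Bin 1
  Item 0.36 -> new Bin 2
  Item 0.69 -> new Bin 3
  Item 0.41 -> Bin 2 (now 0.77)
  Item 0.86 -> new Bin 4
  Item 0.2 -> Bin 2 (now 0.97)
  Item 0.79 -> new Bin 5
  Item 0.19 -> Bin 1 (now 1.0)
Total bins used = 5

5


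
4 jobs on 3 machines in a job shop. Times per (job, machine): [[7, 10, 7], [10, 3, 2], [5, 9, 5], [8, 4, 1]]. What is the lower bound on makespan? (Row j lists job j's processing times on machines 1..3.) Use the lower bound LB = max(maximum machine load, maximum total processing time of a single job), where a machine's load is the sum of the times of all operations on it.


Machine loads:
  Machine 1: 7 + 10 + 5 + 8 = 30
  Machine 2: 10 + 3 + 9 + 4 = 26
  Machine 3: 7 + 2 + 5 + 1 = 15
Max machine load = 30
Job totals:
  Job 1: 24
  Job 2: 15
  Job 3: 19
  Job 4: 13
Max job total = 24
Lower bound = max(30, 24) = 30

30
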